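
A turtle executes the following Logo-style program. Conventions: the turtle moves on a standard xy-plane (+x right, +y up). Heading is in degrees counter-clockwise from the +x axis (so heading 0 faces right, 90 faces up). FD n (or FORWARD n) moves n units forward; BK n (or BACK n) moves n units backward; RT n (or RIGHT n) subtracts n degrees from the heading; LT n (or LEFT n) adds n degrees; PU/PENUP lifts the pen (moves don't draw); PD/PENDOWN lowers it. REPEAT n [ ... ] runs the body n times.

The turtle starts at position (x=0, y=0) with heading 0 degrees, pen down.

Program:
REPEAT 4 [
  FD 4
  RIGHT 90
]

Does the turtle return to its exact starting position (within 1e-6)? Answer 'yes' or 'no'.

Executing turtle program step by step:
Start: pos=(0,0), heading=0, pen down
REPEAT 4 [
  -- iteration 1/4 --
  FD 4: (0,0) -> (4,0) [heading=0, draw]
  RT 90: heading 0 -> 270
  -- iteration 2/4 --
  FD 4: (4,0) -> (4,-4) [heading=270, draw]
  RT 90: heading 270 -> 180
  -- iteration 3/4 --
  FD 4: (4,-4) -> (0,-4) [heading=180, draw]
  RT 90: heading 180 -> 90
  -- iteration 4/4 --
  FD 4: (0,-4) -> (0,0) [heading=90, draw]
  RT 90: heading 90 -> 0
]
Final: pos=(0,0), heading=0, 4 segment(s) drawn

Start position: (0, 0)
Final position: (0, 0)
Distance = 0; < 1e-6 -> CLOSED

Answer: yes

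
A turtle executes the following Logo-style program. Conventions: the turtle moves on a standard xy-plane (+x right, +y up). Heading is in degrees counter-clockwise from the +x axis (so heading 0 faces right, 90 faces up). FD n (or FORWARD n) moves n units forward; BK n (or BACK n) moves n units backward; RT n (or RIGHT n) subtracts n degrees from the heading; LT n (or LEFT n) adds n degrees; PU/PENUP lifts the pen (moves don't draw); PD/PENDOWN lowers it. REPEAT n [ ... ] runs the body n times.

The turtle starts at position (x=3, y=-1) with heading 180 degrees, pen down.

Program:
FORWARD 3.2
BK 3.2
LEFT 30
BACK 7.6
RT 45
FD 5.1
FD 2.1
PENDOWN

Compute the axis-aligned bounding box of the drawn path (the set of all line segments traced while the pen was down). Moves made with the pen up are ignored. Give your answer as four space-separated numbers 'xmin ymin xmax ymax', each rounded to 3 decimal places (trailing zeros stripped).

Answer: -0.2 -1 9.582 4.663

Derivation:
Executing turtle program step by step:
Start: pos=(3,-1), heading=180, pen down
FD 3.2: (3,-1) -> (-0.2,-1) [heading=180, draw]
BK 3.2: (-0.2,-1) -> (3,-1) [heading=180, draw]
LT 30: heading 180 -> 210
BK 7.6: (3,-1) -> (9.582,2.8) [heading=210, draw]
RT 45: heading 210 -> 165
FD 5.1: (9.582,2.8) -> (4.656,4.12) [heading=165, draw]
FD 2.1: (4.656,4.12) -> (2.627,4.663) [heading=165, draw]
PD: pen down
Final: pos=(2.627,4.663), heading=165, 5 segment(s) drawn

Segment endpoints: x in {-0.2, 2.627, 3, 4.656, 9.582}, y in {-1, -1, 2.8, 4.12, 4.663}
xmin=-0.2, ymin=-1, xmax=9.582, ymax=4.663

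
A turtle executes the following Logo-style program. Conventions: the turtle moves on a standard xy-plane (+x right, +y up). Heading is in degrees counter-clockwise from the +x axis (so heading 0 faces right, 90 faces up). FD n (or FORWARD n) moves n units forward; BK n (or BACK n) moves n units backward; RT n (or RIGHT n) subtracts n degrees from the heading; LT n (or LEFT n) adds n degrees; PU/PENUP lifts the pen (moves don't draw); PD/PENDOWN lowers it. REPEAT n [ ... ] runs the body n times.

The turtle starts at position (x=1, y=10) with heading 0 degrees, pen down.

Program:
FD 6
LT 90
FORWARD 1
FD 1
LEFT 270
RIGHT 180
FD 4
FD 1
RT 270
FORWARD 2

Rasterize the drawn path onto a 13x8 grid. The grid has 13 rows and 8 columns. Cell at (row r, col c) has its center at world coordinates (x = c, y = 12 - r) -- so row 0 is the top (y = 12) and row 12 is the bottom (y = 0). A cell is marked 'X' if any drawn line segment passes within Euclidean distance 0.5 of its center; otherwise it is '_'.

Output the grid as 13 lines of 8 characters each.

Answer: __XXXXXX
__X____X
_XXXXXXX
________
________
________
________
________
________
________
________
________
________

Derivation:
Segment 0: (1,10) -> (7,10)
Segment 1: (7,10) -> (7,11)
Segment 2: (7,11) -> (7,12)
Segment 3: (7,12) -> (3,12)
Segment 4: (3,12) -> (2,12)
Segment 5: (2,12) -> (2,10)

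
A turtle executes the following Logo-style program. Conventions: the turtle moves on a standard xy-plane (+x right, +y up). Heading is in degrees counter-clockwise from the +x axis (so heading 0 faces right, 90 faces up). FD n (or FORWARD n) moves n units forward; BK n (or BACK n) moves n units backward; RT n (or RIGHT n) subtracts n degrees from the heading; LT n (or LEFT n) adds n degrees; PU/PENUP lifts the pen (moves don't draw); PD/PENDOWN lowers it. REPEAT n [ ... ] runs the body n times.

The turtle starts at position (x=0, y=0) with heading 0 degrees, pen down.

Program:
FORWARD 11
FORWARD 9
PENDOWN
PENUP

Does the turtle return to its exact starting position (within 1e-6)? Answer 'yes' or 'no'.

Answer: no

Derivation:
Executing turtle program step by step:
Start: pos=(0,0), heading=0, pen down
FD 11: (0,0) -> (11,0) [heading=0, draw]
FD 9: (11,0) -> (20,0) [heading=0, draw]
PD: pen down
PU: pen up
Final: pos=(20,0), heading=0, 2 segment(s) drawn

Start position: (0, 0)
Final position: (20, 0)
Distance = 20; >= 1e-6 -> NOT closed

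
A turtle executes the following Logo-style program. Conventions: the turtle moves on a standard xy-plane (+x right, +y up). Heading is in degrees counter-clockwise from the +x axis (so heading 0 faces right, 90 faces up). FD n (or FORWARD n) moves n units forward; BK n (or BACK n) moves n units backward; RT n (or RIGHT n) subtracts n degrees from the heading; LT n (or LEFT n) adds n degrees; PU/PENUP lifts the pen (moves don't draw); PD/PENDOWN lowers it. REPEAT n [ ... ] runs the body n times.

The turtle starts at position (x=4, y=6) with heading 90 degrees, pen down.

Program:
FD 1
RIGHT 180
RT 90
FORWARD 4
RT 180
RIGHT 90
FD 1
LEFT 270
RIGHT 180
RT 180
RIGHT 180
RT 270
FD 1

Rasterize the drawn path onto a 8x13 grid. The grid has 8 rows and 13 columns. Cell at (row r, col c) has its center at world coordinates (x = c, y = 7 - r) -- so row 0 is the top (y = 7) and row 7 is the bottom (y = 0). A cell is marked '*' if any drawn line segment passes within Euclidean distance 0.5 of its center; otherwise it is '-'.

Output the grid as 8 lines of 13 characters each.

Segment 0: (4,6) -> (4,7)
Segment 1: (4,7) -> (0,7)
Segment 2: (0,7) -> (0,6)
Segment 3: (0,6) -> (0,7)

Answer: *****--------
*---*--------
-------------
-------------
-------------
-------------
-------------
-------------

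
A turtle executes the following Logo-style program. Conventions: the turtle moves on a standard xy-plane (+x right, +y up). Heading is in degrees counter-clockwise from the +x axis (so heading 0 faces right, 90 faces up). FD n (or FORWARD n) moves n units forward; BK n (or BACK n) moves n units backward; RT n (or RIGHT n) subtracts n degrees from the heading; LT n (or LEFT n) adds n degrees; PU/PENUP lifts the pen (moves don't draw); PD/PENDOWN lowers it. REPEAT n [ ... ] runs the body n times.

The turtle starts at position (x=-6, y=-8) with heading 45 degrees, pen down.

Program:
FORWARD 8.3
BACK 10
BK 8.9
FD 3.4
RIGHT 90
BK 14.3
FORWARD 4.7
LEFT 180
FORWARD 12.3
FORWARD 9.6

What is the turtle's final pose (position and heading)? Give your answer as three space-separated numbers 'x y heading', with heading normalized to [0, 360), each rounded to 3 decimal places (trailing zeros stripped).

Answer: -33.365 9.183 135

Derivation:
Executing turtle program step by step:
Start: pos=(-6,-8), heading=45, pen down
FD 8.3: (-6,-8) -> (-0.131,-2.131) [heading=45, draw]
BK 10: (-0.131,-2.131) -> (-7.202,-9.202) [heading=45, draw]
BK 8.9: (-7.202,-9.202) -> (-13.495,-15.495) [heading=45, draw]
FD 3.4: (-13.495,-15.495) -> (-11.091,-13.091) [heading=45, draw]
RT 90: heading 45 -> 315
BK 14.3: (-11.091,-13.091) -> (-21.203,-2.98) [heading=315, draw]
FD 4.7: (-21.203,-2.98) -> (-17.879,-6.303) [heading=315, draw]
LT 180: heading 315 -> 135
FD 12.3: (-17.879,-6.303) -> (-26.577,2.394) [heading=135, draw]
FD 9.6: (-26.577,2.394) -> (-33.365,9.183) [heading=135, draw]
Final: pos=(-33.365,9.183), heading=135, 8 segment(s) drawn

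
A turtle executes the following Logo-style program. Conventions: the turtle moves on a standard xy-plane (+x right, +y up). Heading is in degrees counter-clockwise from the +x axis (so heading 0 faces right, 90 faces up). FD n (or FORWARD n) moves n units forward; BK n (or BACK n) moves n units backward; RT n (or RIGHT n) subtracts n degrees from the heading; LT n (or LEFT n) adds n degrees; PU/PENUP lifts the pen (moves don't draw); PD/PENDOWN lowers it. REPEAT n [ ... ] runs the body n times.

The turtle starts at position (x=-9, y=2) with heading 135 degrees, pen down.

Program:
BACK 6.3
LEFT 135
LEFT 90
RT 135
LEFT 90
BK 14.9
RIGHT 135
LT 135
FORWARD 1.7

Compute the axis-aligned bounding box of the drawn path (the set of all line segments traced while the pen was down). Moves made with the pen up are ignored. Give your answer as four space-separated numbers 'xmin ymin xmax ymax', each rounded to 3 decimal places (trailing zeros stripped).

Answer: -15.081 -2.455 -4.545 8.081

Derivation:
Executing turtle program step by step:
Start: pos=(-9,2), heading=135, pen down
BK 6.3: (-9,2) -> (-4.545,-2.455) [heading=135, draw]
LT 135: heading 135 -> 270
LT 90: heading 270 -> 0
RT 135: heading 0 -> 225
LT 90: heading 225 -> 315
BK 14.9: (-4.545,-2.455) -> (-15.081,8.081) [heading=315, draw]
RT 135: heading 315 -> 180
LT 135: heading 180 -> 315
FD 1.7: (-15.081,8.081) -> (-13.879,6.879) [heading=315, draw]
Final: pos=(-13.879,6.879), heading=315, 3 segment(s) drawn

Segment endpoints: x in {-15.081, -13.879, -9, -4.545}, y in {-2.455, 2, 6.879, 8.081}
xmin=-15.081, ymin=-2.455, xmax=-4.545, ymax=8.081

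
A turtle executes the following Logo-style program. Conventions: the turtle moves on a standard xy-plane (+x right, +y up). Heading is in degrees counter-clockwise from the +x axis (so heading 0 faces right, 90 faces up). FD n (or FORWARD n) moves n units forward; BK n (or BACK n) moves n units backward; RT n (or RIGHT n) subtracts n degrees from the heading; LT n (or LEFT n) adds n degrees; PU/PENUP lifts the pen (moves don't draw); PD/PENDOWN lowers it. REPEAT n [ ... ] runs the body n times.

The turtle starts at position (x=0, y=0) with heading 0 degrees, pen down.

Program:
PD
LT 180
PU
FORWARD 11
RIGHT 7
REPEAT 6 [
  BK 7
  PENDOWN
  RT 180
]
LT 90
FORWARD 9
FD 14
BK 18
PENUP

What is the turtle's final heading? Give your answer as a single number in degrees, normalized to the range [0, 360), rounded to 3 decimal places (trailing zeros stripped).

Executing turtle program step by step:
Start: pos=(0,0), heading=0, pen down
PD: pen down
LT 180: heading 0 -> 180
PU: pen up
FD 11: (0,0) -> (-11,0) [heading=180, move]
RT 7: heading 180 -> 173
REPEAT 6 [
  -- iteration 1/6 --
  BK 7: (-11,0) -> (-4.052,-0.853) [heading=173, move]
  PD: pen down
  RT 180: heading 173 -> 353
  -- iteration 2/6 --
  BK 7: (-4.052,-0.853) -> (-11,0) [heading=353, draw]
  PD: pen down
  RT 180: heading 353 -> 173
  -- iteration 3/6 --
  BK 7: (-11,0) -> (-4.052,-0.853) [heading=173, draw]
  PD: pen down
  RT 180: heading 173 -> 353
  -- iteration 4/6 --
  BK 7: (-4.052,-0.853) -> (-11,0) [heading=353, draw]
  PD: pen down
  RT 180: heading 353 -> 173
  -- iteration 5/6 --
  BK 7: (-11,0) -> (-4.052,-0.853) [heading=173, draw]
  PD: pen down
  RT 180: heading 173 -> 353
  -- iteration 6/6 --
  BK 7: (-4.052,-0.853) -> (-11,0) [heading=353, draw]
  PD: pen down
  RT 180: heading 353 -> 173
]
LT 90: heading 173 -> 263
FD 9: (-11,0) -> (-12.097,-8.933) [heading=263, draw]
FD 14: (-12.097,-8.933) -> (-13.803,-22.829) [heading=263, draw]
BK 18: (-13.803,-22.829) -> (-11.609,-4.963) [heading=263, draw]
PU: pen up
Final: pos=(-11.609,-4.963), heading=263, 8 segment(s) drawn

Answer: 263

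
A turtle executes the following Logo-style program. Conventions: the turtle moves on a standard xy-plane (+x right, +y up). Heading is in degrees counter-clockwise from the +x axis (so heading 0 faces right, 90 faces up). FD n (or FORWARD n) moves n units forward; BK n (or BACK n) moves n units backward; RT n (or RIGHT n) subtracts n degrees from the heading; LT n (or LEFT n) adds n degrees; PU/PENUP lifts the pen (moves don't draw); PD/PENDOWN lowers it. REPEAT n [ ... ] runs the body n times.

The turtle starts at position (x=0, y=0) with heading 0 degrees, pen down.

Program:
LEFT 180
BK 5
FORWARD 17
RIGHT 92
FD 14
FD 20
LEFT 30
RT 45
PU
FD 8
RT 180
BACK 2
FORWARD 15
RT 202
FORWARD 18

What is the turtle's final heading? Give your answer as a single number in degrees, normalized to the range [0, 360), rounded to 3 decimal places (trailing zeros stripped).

Answer: 51

Derivation:
Executing turtle program step by step:
Start: pos=(0,0), heading=0, pen down
LT 180: heading 0 -> 180
BK 5: (0,0) -> (5,0) [heading=180, draw]
FD 17: (5,0) -> (-12,0) [heading=180, draw]
RT 92: heading 180 -> 88
FD 14: (-12,0) -> (-11.511,13.991) [heading=88, draw]
FD 20: (-11.511,13.991) -> (-10.813,33.979) [heading=88, draw]
LT 30: heading 88 -> 118
RT 45: heading 118 -> 73
PU: pen up
FD 8: (-10.813,33.979) -> (-8.474,41.63) [heading=73, move]
RT 180: heading 73 -> 253
BK 2: (-8.474,41.63) -> (-7.89,43.542) [heading=253, move]
FD 15: (-7.89,43.542) -> (-12.275,29.198) [heading=253, move]
RT 202: heading 253 -> 51
FD 18: (-12.275,29.198) -> (-0.948,43.186) [heading=51, move]
Final: pos=(-0.948,43.186), heading=51, 4 segment(s) drawn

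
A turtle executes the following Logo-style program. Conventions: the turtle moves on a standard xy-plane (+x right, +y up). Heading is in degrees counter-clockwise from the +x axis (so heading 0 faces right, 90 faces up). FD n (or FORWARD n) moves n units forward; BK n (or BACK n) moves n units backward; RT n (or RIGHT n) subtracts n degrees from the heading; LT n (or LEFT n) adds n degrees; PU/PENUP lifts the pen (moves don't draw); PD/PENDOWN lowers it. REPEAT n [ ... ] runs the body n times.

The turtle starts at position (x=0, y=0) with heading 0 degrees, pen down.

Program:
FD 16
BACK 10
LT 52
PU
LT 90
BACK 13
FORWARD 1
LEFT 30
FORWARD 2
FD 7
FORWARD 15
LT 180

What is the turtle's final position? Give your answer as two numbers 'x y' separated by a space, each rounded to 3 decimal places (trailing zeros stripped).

Answer: -8.31 -4.048

Derivation:
Executing turtle program step by step:
Start: pos=(0,0), heading=0, pen down
FD 16: (0,0) -> (16,0) [heading=0, draw]
BK 10: (16,0) -> (6,0) [heading=0, draw]
LT 52: heading 0 -> 52
PU: pen up
LT 90: heading 52 -> 142
BK 13: (6,0) -> (16.244,-8.004) [heading=142, move]
FD 1: (16.244,-8.004) -> (15.456,-7.388) [heading=142, move]
LT 30: heading 142 -> 172
FD 2: (15.456,-7.388) -> (13.476,-7.11) [heading=172, move]
FD 7: (13.476,-7.11) -> (6.544,-6.135) [heading=172, move]
FD 15: (6.544,-6.135) -> (-8.31,-4.048) [heading=172, move]
LT 180: heading 172 -> 352
Final: pos=(-8.31,-4.048), heading=352, 2 segment(s) drawn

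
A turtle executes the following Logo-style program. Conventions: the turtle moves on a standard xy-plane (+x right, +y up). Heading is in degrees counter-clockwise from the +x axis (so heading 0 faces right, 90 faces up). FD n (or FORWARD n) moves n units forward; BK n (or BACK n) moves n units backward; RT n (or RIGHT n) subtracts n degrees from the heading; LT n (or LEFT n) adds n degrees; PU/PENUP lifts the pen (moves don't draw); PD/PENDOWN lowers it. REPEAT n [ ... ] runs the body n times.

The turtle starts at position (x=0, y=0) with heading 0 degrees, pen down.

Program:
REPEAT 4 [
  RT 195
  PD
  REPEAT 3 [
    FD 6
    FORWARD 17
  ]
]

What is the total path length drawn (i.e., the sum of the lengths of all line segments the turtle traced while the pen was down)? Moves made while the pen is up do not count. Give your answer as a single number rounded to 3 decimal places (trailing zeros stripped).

Executing turtle program step by step:
Start: pos=(0,0), heading=0, pen down
REPEAT 4 [
  -- iteration 1/4 --
  RT 195: heading 0 -> 165
  PD: pen down
  REPEAT 3 [
    -- iteration 1/3 --
    FD 6: (0,0) -> (-5.796,1.553) [heading=165, draw]
    FD 17: (-5.796,1.553) -> (-22.216,5.953) [heading=165, draw]
    -- iteration 2/3 --
    FD 6: (-22.216,5.953) -> (-28.012,7.506) [heading=165, draw]
    FD 17: (-28.012,7.506) -> (-44.433,11.906) [heading=165, draw]
    -- iteration 3/3 --
    FD 6: (-44.433,11.906) -> (-50.228,13.459) [heading=165, draw]
    FD 17: (-50.228,13.459) -> (-66.649,17.859) [heading=165, draw]
  ]
  -- iteration 2/4 --
  RT 195: heading 165 -> 330
  PD: pen down
  REPEAT 3 [
    -- iteration 1/3 --
    FD 6: (-66.649,17.859) -> (-61.453,14.859) [heading=330, draw]
    FD 17: (-61.453,14.859) -> (-46.73,6.359) [heading=330, draw]
    -- iteration 2/3 --
    FD 6: (-46.73,6.359) -> (-41.534,3.359) [heading=330, draw]
    FD 17: (-41.534,3.359) -> (-26.812,-5.141) [heading=330, draw]
    -- iteration 3/3 --
    FD 6: (-26.812,-5.141) -> (-21.616,-8.141) [heading=330, draw]
    FD 17: (-21.616,-8.141) -> (-6.893,-16.641) [heading=330, draw]
  ]
  -- iteration 3/4 --
  RT 195: heading 330 -> 135
  PD: pen down
  REPEAT 3 [
    -- iteration 1/3 --
    FD 6: (-6.893,-16.641) -> (-11.136,-12.399) [heading=135, draw]
    FD 17: (-11.136,-12.399) -> (-23.157,-0.378) [heading=135, draw]
    -- iteration 2/3 --
    FD 6: (-23.157,-0.378) -> (-27.399,3.865) [heading=135, draw]
    FD 17: (-27.399,3.865) -> (-39.42,15.885) [heading=135, draw]
    -- iteration 3/3 --
    FD 6: (-39.42,15.885) -> (-43.663,20.128) [heading=135, draw]
    FD 17: (-43.663,20.128) -> (-55.683,32.149) [heading=135, draw]
  ]
  -- iteration 4/4 --
  RT 195: heading 135 -> 300
  PD: pen down
  REPEAT 3 [
    -- iteration 1/3 --
    FD 6: (-55.683,32.149) -> (-52.683,26.953) [heading=300, draw]
    FD 17: (-52.683,26.953) -> (-44.183,12.23) [heading=300, draw]
    -- iteration 2/3 --
    FD 6: (-44.183,12.23) -> (-41.183,7.034) [heading=300, draw]
    FD 17: (-41.183,7.034) -> (-32.683,-7.688) [heading=300, draw]
    -- iteration 3/3 --
    FD 6: (-32.683,-7.688) -> (-29.683,-12.884) [heading=300, draw]
    FD 17: (-29.683,-12.884) -> (-21.183,-27.607) [heading=300, draw]
  ]
]
Final: pos=(-21.183,-27.607), heading=300, 24 segment(s) drawn

Segment lengths:
  seg 1: (0,0) -> (-5.796,1.553), length = 6
  seg 2: (-5.796,1.553) -> (-22.216,5.953), length = 17
  seg 3: (-22.216,5.953) -> (-28.012,7.506), length = 6
  seg 4: (-28.012,7.506) -> (-44.433,11.906), length = 17
  seg 5: (-44.433,11.906) -> (-50.228,13.459), length = 6
  seg 6: (-50.228,13.459) -> (-66.649,17.859), length = 17
  seg 7: (-66.649,17.859) -> (-61.453,14.859), length = 6
  seg 8: (-61.453,14.859) -> (-46.73,6.359), length = 17
  seg 9: (-46.73,6.359) -> (-41.534,3.359), length = 6
  seg 10: (-41.534,3.359) -> (-26.812,-5.141), length = 17
  seg 11: (-26.812,-5.141) -> (-21.616,-8.141), length = 6
  seg 12: (-21.616,-8.141) -> (-6.893,-16.641), length = 17
  seg 13: (-6.893,-16.641) -> (-11.136,-12.399), length = 6
  seg 14: (-11.136,-12.399) -> (-23.157,-0.378), length = 17
  seg 15: (-23.157,-0.378) -> (-27.399,3.865), length = 6
  seg 16: (-27.399,3.865) -> (-39.42,15.885), length = 17
  seg 17: (-39.42,15.885) -> (-43.663,20.128), length = 6
  seg 18: (-43.663,20.128) -> (-55.683,32.149), length = 17
  seg 19: (-55.683,32.149) -> (-52.683,26.953), length = 6
  seg 20: (-52.683,26.953) -> (-44.183,12.23), length = 17
  seg 21: (-44.183,12.23) -> (-41.183,7.034), length = 6
  seg 22: (-41.183,7.034) -> (-32.683,-7.688), length = 17
  seg 23: (-32.683,-7.688) -> (-29.683,-12.884), length = 6
  seg 24: (-29.683,-12.884) -> (-21.183,-27.607), length = 17
Total = 276

Answer: 276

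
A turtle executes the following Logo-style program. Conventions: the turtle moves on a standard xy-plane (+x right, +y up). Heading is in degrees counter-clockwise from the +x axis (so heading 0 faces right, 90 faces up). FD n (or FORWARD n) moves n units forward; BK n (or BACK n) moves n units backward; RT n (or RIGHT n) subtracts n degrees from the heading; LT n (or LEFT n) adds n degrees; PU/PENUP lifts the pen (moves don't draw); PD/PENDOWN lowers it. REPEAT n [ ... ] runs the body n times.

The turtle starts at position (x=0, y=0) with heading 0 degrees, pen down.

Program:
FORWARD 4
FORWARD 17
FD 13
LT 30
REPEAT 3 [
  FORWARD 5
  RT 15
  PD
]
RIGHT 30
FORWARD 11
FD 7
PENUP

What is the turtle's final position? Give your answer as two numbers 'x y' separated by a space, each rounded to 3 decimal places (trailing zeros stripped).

Answer: 60.888 -8.934

Derivation:
Executing turtle program step by step:
Start: pos=(0,0), heading=0, pen down
FD 4: (0,0) -> (4,0) [heading=0, draw]
FD 17: (4,0) -> (21,0) [heading=0, draw]
FD 13: (21,0) -> (34,0) [heading=0, draw]
LT 30: heading 0 -> 30
REPEAT 3 [
  -- iteration 1/3 --
  FD 5: (34,0) -> (38.33,2.5) [heading=30, draw]
  RT 15: heading 30 -> 15
  PD: pen down
  -- iteration 2/3 --
  FD 5: (38.33,2.5) -> (43.16,3.794) [heading=15, draw]
  RT 15: heading 15 -> 0
  PD: pen down
  -- iteration 3/3 --
  FD 5: (43.16,3.794) -> (48.16,3.794) [heading=0, draw]
  RT 15: heading 0 -> 345
  PD: pen down
]
RT 30: heading 345 -> 315
FD 11: (48.16,3.794) -> (55.938,-3.984) [heading=315, draw]
FD 7: (55.938,-3.984) -> (60.888,-8.934) [heading=315, draw]
PU: pen up
Final: pos=(60.888,-8.934), heading=315, 8 segment(s) drawn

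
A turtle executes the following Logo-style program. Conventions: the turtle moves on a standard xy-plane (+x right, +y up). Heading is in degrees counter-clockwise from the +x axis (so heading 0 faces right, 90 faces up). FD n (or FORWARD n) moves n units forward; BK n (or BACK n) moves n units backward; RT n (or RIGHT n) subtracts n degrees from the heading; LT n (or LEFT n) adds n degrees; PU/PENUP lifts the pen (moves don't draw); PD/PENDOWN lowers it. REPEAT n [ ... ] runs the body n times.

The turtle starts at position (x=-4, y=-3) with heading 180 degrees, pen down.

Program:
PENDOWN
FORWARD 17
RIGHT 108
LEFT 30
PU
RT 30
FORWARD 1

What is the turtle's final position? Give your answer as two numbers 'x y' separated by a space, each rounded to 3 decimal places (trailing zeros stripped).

Answer: -20.691 -2.049

Derivation:
Executing turtle program step by step:
Start: pos=(-4,-3), heading=180, pen down
PD: pen down
FD 17: (-4,-3) -> (-21,-3) [heading=180, draw]
RT 108: heading 180 -> 72
LT 30: heading 72 -> 102
PU: pen up
RT 30: heading 102 -> 72
FD 1: (-21,-3) -> (-20.691,-2.049) [heading=72, move]
Final: pos=(-20.691,-2.049), heading=72, 1 segment(s) drawn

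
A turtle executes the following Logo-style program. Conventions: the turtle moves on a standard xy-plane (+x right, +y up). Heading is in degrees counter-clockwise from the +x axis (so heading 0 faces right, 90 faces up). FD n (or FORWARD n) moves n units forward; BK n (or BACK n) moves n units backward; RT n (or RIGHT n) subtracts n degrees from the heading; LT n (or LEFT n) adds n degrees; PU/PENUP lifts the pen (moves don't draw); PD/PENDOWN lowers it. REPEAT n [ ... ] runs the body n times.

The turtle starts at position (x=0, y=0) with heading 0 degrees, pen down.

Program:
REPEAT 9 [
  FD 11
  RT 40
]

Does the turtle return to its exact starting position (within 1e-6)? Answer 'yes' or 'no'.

Answer: yes

Derivation:
Executing turtle program step by step:
Start: pos=(0,0), heading=0, pen down
REPEAT 9 [
  -- iteration 1/9 --
  FD 11: (0,0) -> (11,0) [heading=0, draw]
  RT 40: heading 0 -> 320
  -- iteration 2/9 --
  FD 11: (11,0) -> (19.426,-7.071) [heading=320, draw]
  RT 40: heading 320 -> 280
  -- iteration 3/9 --
  FD 11: (19.426,-7.071) -> (21.337,-17.904) [heading=280, draw]
  RT 40: heading 280 -> 240
  -- iteration 4/9 --
  FD 11: (21.337,-17.904) -> (15.837,-27.43) [heading=240, draw]
  RT 40: heading 240 -> 200
  -- iteration 5/9 --
  FD 11: (15.837,-27.43) -> (5.5,-31.192) [heading=200, draw]
  RT 40: heading 200 -> 160
  -- iteration 6/9 --
  FD 11: (5.5,-31.192) -> (-4.837,-27.43) [heading=160, draw]
  RT 40: heading 160 -> 120
  -- iteration 7/9 --
  FD 11: (-4.837,-27.43) -> (-10.337,-17.904) [heading=120, draw]
  RT 40: heading 120 -> 80
  -- iteration 8/9 --
  FD 11: (-10.337,-17.904) -> (-8.426,-7.071) [heading=80, draw]
  RT 40: heading 80 -> 40
  -- iteration 9/9 --
  FD 11: (-8.426,-7.071) -> (0,0) [heading=40, draw]
  RT 40: heading 40 -> 0
]
Final: pos=(0,0), heading=0, 9 segment(s) drawn

Start position: (0, 0)
Final position: (0, 0)
Distance = 0; < 1e-6 -> CLOSED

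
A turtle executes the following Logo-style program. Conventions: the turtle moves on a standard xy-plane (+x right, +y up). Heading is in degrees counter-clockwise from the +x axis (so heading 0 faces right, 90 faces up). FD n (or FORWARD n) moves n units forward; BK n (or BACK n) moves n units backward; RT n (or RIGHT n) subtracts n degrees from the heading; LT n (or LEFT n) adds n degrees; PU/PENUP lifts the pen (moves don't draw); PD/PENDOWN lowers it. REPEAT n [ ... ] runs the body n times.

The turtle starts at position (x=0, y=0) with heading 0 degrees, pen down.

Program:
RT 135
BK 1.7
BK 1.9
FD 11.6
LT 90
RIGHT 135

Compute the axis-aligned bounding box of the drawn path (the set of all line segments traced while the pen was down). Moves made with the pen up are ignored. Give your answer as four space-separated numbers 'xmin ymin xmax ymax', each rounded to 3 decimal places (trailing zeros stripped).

Answer: -5.657 -5.657 2.546 2.546

Derivation:
Executing turtle program step by step:
Start: pos=(0,0), heading=0, pen down
RT 135: heading 0 -> 225
BK 1.7: (0,0) -> (1.202,1.202) [heading=225, draw]
BK 1.9: (1.202,1.202) -> (2.546,2.546) [heading=225, draw]
FD 11.6: (2.546,2.546) -> (-5.657,-5.657) [heading=225, draw]
LT 90: heading 225 -> 315
RT 135: heading 315 -> 180
Final: pos=(-5.657,-5.657), heading=180, 3 segment(s) drawn

Segment endpoints: x in {-5.657, 0, 1.202, 2.546}, y in {-5.657, 0, 1.202, 2.546}
xmin=-5.657, ymin=-5.657, xmax=2.546, ymax=2.546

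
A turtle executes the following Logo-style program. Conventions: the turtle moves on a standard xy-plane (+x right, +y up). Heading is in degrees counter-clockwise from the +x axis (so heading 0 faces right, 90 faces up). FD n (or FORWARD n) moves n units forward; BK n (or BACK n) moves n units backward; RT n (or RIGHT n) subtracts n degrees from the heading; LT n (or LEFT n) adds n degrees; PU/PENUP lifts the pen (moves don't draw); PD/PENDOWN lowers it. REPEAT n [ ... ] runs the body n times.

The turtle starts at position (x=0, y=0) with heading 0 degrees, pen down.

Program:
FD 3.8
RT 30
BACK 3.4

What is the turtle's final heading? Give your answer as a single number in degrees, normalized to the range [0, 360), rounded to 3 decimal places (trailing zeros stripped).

Answer: 330

Derivation:
Executing turtle program step by step:
Start: pos=(0,0), heading=0, pen down
FD 3.8: (0,0) -> (3.8,0) [heading=0, draw]
RT 30: heading 0 -> 330
BK 3.4: (3.8,0) -> (0.856,1.7) [heading=330, draw]
Final: pos=(0.856,1.7), heading=330, 2 segment(s) drawn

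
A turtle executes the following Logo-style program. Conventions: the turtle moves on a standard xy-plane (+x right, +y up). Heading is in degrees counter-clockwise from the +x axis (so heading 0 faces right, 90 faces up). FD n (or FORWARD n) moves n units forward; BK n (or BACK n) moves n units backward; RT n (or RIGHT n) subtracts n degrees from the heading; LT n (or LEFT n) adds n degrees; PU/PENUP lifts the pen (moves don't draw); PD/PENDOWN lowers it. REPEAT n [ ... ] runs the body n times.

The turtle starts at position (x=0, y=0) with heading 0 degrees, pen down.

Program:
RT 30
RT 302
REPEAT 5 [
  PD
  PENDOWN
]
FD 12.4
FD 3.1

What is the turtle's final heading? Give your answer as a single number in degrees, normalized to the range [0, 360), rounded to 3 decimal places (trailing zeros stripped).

Executing turtle program step by step:
Start: pos=(0,0), heading=0, pen down
RT 30: heading 0 -> 330
RT 302: heading 330 -> 28
REPEAT 5 [
  -- iteration 1/5 --
  PD: pen down
  PD: pen down
  -- iteration 2/5 --
  PD: pen down
  PD: pen down
  -- iteration 3/5 --
  PD: pen down
  PD: pen down
  -- iteration 4/5 --
  PD: pen down
  PD: pen down
  -- iteration 5/5 --
  PD: pen down
  PD: pen down
]
FD 12.4: (0,0) -> (10.949,5.821) [heading=28, draw]
FD 3.1: (10.949,5.821) -> (13.686,7.277) [heading=28, draw]
Final: pos=(13.686,7.277), heading=28, 2 segment(s) drawn

Answer: 28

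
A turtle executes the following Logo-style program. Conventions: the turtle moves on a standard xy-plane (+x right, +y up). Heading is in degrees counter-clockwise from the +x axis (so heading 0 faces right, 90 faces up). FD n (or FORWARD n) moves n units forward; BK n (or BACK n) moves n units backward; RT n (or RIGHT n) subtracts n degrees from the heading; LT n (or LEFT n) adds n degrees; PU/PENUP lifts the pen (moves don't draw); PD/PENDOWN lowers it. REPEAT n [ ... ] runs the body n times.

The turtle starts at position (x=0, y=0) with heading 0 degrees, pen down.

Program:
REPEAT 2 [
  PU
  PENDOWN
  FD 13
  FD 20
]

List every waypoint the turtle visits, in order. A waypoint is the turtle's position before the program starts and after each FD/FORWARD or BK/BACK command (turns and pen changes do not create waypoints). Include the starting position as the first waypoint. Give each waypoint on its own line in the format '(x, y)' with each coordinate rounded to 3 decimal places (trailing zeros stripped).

Answer: (0, 0)
(13, 0)
(33, 0)
(46, 0)
(66, 0)

Derivation:
Executing turtle program step by step:
Start: pos=(0,0), heading=0, pen down
REPEAT 2 [
  -- iteration 1/2 --
  PU: pen up
  PD: pen down
  FD 13: (0,0) -> (13,0) [heading=0, draw]
  FD 20: (13,0) -> (33,0) [heading=0, draw]
  -- iteration 2/2 --
  PU: pen up
  PD: pen down
  FD 13: (33,0) -> (46,0) [heading=0, draw]
  FD 20: (46,0) -> (66,0) [heading=0, draw]
]
Final: pos=(66,0), heading=0, 4 segment(s) drawn
Waypoints (5 total):
(0, 0)
(13, 0)
(33, 0)
(46, 0)
(66, 0)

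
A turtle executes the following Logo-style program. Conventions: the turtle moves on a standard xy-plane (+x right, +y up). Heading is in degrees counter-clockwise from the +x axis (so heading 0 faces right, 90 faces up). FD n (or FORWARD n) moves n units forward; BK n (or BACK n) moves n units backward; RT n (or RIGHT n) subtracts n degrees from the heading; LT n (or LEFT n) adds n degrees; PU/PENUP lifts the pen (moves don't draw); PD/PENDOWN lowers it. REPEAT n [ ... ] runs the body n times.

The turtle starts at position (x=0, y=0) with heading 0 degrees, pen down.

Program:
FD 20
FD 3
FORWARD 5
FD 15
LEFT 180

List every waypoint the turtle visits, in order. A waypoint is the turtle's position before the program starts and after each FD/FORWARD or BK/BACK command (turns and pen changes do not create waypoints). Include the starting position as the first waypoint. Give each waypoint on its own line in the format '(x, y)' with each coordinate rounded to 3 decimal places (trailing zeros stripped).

Executing turtle program step by step:
Start: pos=(0,0), heading=0, pen down
FD 20: (0,0) -> (20,0) [heading=0, draw]
FD 3: (20,0) -> (23,0) [heading=0, draw]
FD 5: (23,0) -> (28,0) [heading=0, draw]
FD 15: (28,0) -> (43,0) [heading=0, draw]
LT 180: heading 0 -> 180
Final: pos=(43,0), heading=180, 4 segment(s) drawn
Waypoints (5 total):
(0, 0)
(20, 0)
(23, 0)
(28, 0)
(43, 0)

Answer: (0, 0)
(20, 0)
(23, 0)
(28, 0)
(43, 0)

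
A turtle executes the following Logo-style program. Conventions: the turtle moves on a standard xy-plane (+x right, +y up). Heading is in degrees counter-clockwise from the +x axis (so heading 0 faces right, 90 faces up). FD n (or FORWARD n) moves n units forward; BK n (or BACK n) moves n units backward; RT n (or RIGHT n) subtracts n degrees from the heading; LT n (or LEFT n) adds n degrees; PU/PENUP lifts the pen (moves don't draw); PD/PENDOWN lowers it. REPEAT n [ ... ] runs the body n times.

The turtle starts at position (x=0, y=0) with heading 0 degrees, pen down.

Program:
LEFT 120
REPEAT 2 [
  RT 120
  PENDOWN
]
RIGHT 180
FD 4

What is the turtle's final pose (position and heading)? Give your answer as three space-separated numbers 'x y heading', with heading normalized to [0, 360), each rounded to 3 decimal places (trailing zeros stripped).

Executing turtle program step by step:
Start: pos=(0,0), heading=0, pen down
LT 120: heading 0 -> 120
REPEAT 2 [
  -- iteration 1/2 --
  RT 120: heading 120 -> 0
  PD: pen down
  -- iteration 2/2 --
  RT 120: heading 0 -> 240
  PD: pen down
]
RT 180: heading 240 -> 60
FD 4: (0,0) -> (2,3.464) [heading=60, draw]
Final: pos=(2,3.464), heading=60, 1 segment(s) drawn

Answer: 2 3.464 60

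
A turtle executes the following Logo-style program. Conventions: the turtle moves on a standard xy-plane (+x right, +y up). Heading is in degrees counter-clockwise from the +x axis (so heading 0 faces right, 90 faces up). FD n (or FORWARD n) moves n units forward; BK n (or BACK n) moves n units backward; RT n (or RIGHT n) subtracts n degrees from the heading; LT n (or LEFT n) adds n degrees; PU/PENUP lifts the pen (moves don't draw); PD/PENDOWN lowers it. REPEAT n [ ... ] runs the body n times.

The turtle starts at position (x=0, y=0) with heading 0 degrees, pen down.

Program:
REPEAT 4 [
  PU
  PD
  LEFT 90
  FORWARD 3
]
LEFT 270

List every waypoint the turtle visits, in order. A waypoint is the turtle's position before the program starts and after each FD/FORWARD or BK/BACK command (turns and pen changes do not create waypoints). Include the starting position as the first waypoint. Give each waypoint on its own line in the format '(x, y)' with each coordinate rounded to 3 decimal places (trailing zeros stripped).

Executing turtle program step by step:
Start: pos=(0,0), heading=0, pen down
REPEAT 4 [
  -- iteration 1/4 --
  PU: pen up
  PD: pen down
  LT 90: heading 0 -> 90
  FD 3: (0,0) -> (0,3) [heading=90, draw]
  -- iteration 2/4 --
  PU: pen up
  PD: pen down
  LT 90: heading 90 -> 180
  FD 3: (0,3) -> (-3,3) [heading=180, draw]
  -- iteration 3/4 --
  PU: pen up
  PD: pen down
  LT 90: heading 180 -> 270
  FD 3: (-3,3) -> (-3,0) [heading=270, draw]
  -- iteration 4/4 --
  PU: pen up
  PD: pen down
  LT 90: heading 270 -> 0
  FD 3: (-3,0) -> (0,0) [heading=0, draw]
]
LT 270: heading 0 -> 270
Final: pos=(0,0), heading=270, 4 segment(s) drawn
Waypoints (5 total):
(0, 0)
(0, 3)
(-3, 3)
(-3, 0)
(0, 0)

Answer: (0, 0)
(0, 3)
(-3, 3)
(-3, 0)
(0, 0)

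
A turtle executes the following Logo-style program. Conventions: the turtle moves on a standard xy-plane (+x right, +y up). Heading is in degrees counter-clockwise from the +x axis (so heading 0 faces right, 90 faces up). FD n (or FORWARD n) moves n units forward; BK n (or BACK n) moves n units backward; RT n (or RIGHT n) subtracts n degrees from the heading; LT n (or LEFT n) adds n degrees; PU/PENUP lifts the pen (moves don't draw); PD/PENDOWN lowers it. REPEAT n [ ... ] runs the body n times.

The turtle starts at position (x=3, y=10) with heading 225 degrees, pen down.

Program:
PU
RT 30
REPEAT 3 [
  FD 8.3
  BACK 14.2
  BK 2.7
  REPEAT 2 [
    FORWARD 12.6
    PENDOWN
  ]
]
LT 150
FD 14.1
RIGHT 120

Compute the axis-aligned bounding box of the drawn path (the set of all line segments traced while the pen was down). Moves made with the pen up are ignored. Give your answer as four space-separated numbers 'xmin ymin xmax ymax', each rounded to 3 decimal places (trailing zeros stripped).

Answer: -45.103 -6.539 -0.864 8.965

Derivation:
Executing turtle program step by step:
Start: pos=(3,10), heading=225, pen down
PU: pen up
RT 30: heading 225 -> 195
REPEAT 3 [
  -- iteration 1/3 --
  FD 8.3: (3,10) -> (-5.017,7.852) [heading=195, move]
  BK 14.2: (-5.017,7.852) -> (8.699,11.527) [heading=195, move]
  BK 2.7: (8.699,11.527) -> (11.307,12.226) [heading=195, move]
  REPEAT 2 [
    -- iteration 1/2 --
    FD 12.6: (11.307,12.226) -> (-0.864,8.965) [heading=195, move]
    PD: pen down
    -- iteration 2/2 --
    FD 12.6: (-0.864,8.965) -> (-13.034,5.704) [heading=195, draw]
    PD: pen down
  ]
  -- iteration 2/3 --
  FD 8.3: (-13.034,5.704) -> (-21.052,3.555) [heading=195, draw]
  BK 14.2: (-21.052,3.555) -> (-7.335,7.231) [heading=195, draw]
  BK 2.7: (-7.335,7.231) -> (-4.727,7.929) [heading=195, draw]
  REPEAT 2 [
    -- iteration 1/2 --
    FD 12.6: (-4.727,7.929) -> (-16.898,4.668) [heading=195, draw]
    PD: pen down
    -- iteration 2/2 --
    FD 12.6: (-16.898,4.668) -> (-29.069,1.407) [heading=195, draw]
    PD: pen down
  ]
  -- iteration 3/3 --
  FD 8.3: (-29.069,1.407) -> (-37.086,-0.741) [heading=195, draw]
  BK 14.2: (-37.086,-0.741) -> (-23.37,2.934) [heading=195, draw]
  BK 2.7: (-23.37,2.934) -> (-20.762,3.633) [heading=195, draw]
  REPEAT 2 [
    -- iteration 1/2 --
    FD 12.6: (-20.762,3.633) -> (-32.932,0.372) [heading=195, draw]
    PD: pen down
    -- iteration 2/2 --
    FD 12.6: (-32.932,0.372) -> (-45.103,-2.889) [heading=195, draw]
    PD: pen down
  ]
]
LT 150: heading 195 -> 345
FD 14.1: (-45.103,-2.889) -> (-31.484,-6.539) [heading=345, draw]
RT 120: heading 345 -> 225
Final: pos=(-31.484,-6.539), heading=225, 12 segment(s) drawn

Segment endpoints: x in {-45.103, -37.086, -32.932, -31.484, -29.069, -23.37, -21.052, -20.762, -16.898, -13.034, -7.335, -4.727, -0.864}, y in {-6.539, -2.889, -0.741, 0.372, 1.407, 2.934, 3.555, 3.633, 4.668, 5.704, 7.231, 7.929, 8.965}
xmin=-45.103, ymin=-6.539, xmax=-0.864, ymax=8.965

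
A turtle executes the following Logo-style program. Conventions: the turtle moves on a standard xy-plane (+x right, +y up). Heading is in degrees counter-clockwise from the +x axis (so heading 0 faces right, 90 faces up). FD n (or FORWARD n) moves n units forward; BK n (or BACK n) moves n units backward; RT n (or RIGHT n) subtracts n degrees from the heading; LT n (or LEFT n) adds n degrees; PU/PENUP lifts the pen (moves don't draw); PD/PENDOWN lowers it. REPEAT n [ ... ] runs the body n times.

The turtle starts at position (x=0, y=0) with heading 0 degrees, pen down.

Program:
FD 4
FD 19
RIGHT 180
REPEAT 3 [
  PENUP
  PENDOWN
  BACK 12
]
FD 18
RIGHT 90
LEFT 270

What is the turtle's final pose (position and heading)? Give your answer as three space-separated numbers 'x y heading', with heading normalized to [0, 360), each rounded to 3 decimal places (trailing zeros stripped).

Answer: 41 0 0

Derivation:
Executing turtle program step by step:
Start: pos=(0,0), heading=0, pen down
FD 4: (0,0) -> (4,0) [heading=0, draw]
FD 19: (4,0) -> (23,0) [heading=0, draw]
RT 180: heading 0 -> 180
REPEAT 3 [
  -- iteration 1/3 --
  PU: pen up
  PD: pen down
  BK 12: (23,0) -> (35,0) [heading=180, draw]
  -- iteration 2/3 --
  PU: pen up
  PD: pen down
  BK 12: (35,0) -> (47,0) [heading=180, draw]
  -- iteration 3/3 --
  PU: pen up
  PD: pen down
  BK 12: (47,0) -> (59,0) [heading=180, draw]
]
FD 18: (59,0) -> (41,0) [heading=180, draw]
RT 90: heading 180 -> 90
LT 270: heading 90 -> 0
Final: pos=(41,0), heading=0, 6 segment(s) drawn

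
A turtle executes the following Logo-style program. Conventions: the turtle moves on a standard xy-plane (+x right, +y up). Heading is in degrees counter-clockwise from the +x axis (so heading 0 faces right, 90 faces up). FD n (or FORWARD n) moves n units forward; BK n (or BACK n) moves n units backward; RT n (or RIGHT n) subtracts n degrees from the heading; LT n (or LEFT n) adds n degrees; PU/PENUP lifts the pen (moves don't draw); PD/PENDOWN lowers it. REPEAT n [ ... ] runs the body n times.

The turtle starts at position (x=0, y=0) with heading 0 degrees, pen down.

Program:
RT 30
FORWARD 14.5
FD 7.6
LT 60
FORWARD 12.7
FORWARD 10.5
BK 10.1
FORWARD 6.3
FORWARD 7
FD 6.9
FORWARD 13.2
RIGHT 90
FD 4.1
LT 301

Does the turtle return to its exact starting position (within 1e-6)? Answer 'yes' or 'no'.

Executing turtle program step by step:
Start: pos=(0,0), heading=0, pen down
RT 30: heading 0 -> 330
FD 14.5: (0,0) -> (12.557,-7.25) [heading=330, draw]
FD 7.6: (12.557,-7.25) -> (19.139,-11.05) [heading=330, draw]
LT 60: heading 330 -> 30
FD 12.7: (19.139,-11.05) -> (30.138,-4.7) [heading=30, draw]
FD 10.5: (30.138,-4.7) -> (39.231,0.55) [heading=30, draw]
BK 10.1: (39.231,0.55) -> (30.484,-4.5) [heading=30, draw]
FD 6.3: (30.484,-4.5) -> (35.94,-1.35) [heading=30, draw]
FD 7: (35.94,-1.35) -> (42.002,2.15) [heading=30, draw]
FD 6.9: (42.002,2.15) -> (47.978,5.6) [heading=30, draw]
FD 13.2: (47.978,5.6) -> (59.409,12.2) [heading=30, draw]
RT 90: heading 30 -> 300
FD 4.1: (59.409,12.2) -> (61.459,8.649) [heading=300, draw]
LT 301: heading 300 -> 241
Final: pos=(61.459,8.649), heading=241, 10 segment(s) drawn

Start position: (0, 0)
Final position: (61.459, 8.649)
Distance = 62.065; >= 1e-6 -> NOT closed

Answer: no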